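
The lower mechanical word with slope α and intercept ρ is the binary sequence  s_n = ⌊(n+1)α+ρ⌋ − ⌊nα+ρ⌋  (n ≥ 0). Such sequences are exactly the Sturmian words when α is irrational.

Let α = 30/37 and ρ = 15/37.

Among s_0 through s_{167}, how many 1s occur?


136

#1s = Σ_{n=0}^{167} s_n = Σ_{n=0}^{167} (⌊(n+1)α+ρ⌋ − ⌊nα+ρ⌋)
the sum telescopes: every ⌊nα+ρ⌋ with 0 < n < 168 appears once with + and once with −, leaving ⌊168α+ρ⌋ − ⌊0·α+ρ⌋
168α + ρ = (168·30 + 15) / 37 = 5055/37
ρ = 15/37
⌊5055/37⌋ = 136,  ⌊15/37⌋ = 0
#1s = 136 − 0 = 136


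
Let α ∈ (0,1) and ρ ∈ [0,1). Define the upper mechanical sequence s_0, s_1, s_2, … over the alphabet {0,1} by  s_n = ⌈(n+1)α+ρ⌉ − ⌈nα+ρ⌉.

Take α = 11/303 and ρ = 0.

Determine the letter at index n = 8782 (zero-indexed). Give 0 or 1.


(n+1)α + ρ = (8783·11) / 303 = 96613/303
nα + ρ     = (8782·11) / 303 = 96602/303
⌈96613/303⌉ = 319,  ⌈96602/303⌉ = 319
s_{8782} = 319 − 319 = 0

0


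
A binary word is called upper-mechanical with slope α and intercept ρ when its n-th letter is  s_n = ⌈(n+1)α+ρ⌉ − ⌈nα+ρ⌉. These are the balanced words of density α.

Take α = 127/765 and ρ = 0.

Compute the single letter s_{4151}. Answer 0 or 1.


0

(n+1)α + ρ = (4152·127) / 765 = 527304/765
nα + ρ     = (4151·127) / 765 = 527177/765
⌈527304/765⌉ = 690,  ⌈527177/765⌉ = 690
s_{4151} = 690 − 690 = 0


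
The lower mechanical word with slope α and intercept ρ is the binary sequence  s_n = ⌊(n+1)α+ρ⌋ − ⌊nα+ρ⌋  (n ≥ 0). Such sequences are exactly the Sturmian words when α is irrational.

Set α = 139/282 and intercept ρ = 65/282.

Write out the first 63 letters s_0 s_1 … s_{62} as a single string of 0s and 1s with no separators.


010101010101010101010101010101010010101010101010101010101010101

n=0: ⌊(1·139+65)/282⌋ − ⌊(0·139+65)/282⌋ = ⌊204/282⌋ − ⌊65/282⌋ = 0 − 0 = 0
n=1: ⌊(2·139+65)/282⌋ − ⌊(1·139+65)/282⌋ = ⌊343/282⌋ − ⌊204/282⌋ = 1 − 0 = 1
n=2: ⌊(3·139+65)/282⌋ − ⌊(2·139+65)/282⌋ = ⌊482/282⌋ − ⌊343/282⌋ = 1 − 1 = 0
n=3: ⌊(4·139+65)/282⌋ − ⌊(3·139+65)/282⌋ = ⌊621/282⌋ − ⌊482/282⌋ = 2 − 1 = 1
n=4: ⌊(5·139+65)/282⌋ − ⌊(4·139+65)/282⌋ = ⌊760/282⌋ − ⌊621/282⌋ = 2 − 2 = 0
n=5: ⌊(6·139+65)/282⌋ − ⌊(5·139+65)/282⌋ = ⌊899/282⌋ − ⌊760/282⌋ = 3 − 2 = 1
n=6: ⌊(7·139+65)/282⌋ − ⌊(6·139+65)/282⌋ = ⌊1038/282⌋ − ⌊899/282⌋ = 3 − 3 = 0
n=7: ⌊(8·139+65)/282⌋ − ⌊(7·139+65)/282⌋ = ⌊1177/282⌋ − ⌊1038/282⌋ = 4 − 3 = 1
n=8: ⌊(9·139+65)/282⌋ − ⌊(8·139+65)/282⌋ = ⌊1316/282⌋ − ⌊1177/282⌋ = 4 − 4 = 0
n=9: ⌊(10·139+65)/282⌋ − ⌊(9·139+65)/282⌋ = ⌊1455/282⌋ − ⌊1316/282⌋ = 5 − 4 = 1
n=10: ⌊(11·139+65)/282⌋ − ⌊(10·139+65)/282⌋ = ⌊1594/282⌋ − ⌊1455/282⌋ = 5 − 5 = 0
n=11: ⌊(12·139+65)/282⌋ − ⌊(11·139+65)/282⌋ = ⌊1733/282⌋ − ⌊1594/282⌋ = 6 − 5 = 1
n=12: ⌊(13·139+65)/282⌋ − ⌊(12·139+65)/282⌋ = ⌊1872/282⌋ − ⌊1733/282⌋ = 6 − 6 = 0
n=13: ⌊(14·139+65)/282⌋ − ⌊(13·139+65)/282⌋ = ⌊2011/282⌋ − ⌊1872/282⌋ = 7 − 6 = 1
n=14: ⌊(15·139+65)/282⌋ − ⌊(14·139+65)/282⌋ = ⌊2150/282⌋ − ⌊2011/282⌋ = 7 − 7 = 0
n=15: ⌊(16·139+65)/282⌋ − ⌊(15·139+65)/282⌋ = ⌊2289/282⌋ − ⌊2150/282⌋ = 8 − 7 = 1
n=16: ⌊(17·139+65)/282⌋ − ⌊(16·139+65)/282⌋ = ⌊2428/282⌋ − ⌊2289/282⌋ = 8 − 8 = 0
n=17: ⌊(18·139+65)/282⌋ − ⌊(17·139+65)/282⌋ = ⌊2567/282⌋ − ⌊2428/282⌋ = 9 − 8 = 1
n=18: ⌊(19·139+65)/282⌋ − ⌊(18·139+65)/282⌋ = ⌊2706/282⌋ − ⌊2567/282⌋ = 9 − 9 = 0
n=19: ⌊(20·139+65)/282⌋ − ⌊(19·139+65)/282⌋ = ⌊2845/282⌋ − ⌊2706/282⌋ = 10 − 9 = 1
n=20: ⌊(21·139+65)/282⌋ − ⌊(20·139+65)/282⌋ = ⌊2984/282⌋ − ⌊2845/282⌋ = 10 − 10 = 0
n=21: ⌊(22·139+65)/282⌋ − ⌊(21·139+65)/282⌋ = ⌊3123/282⌋ − ⌊2984/282⌋ = 11 − 10 = 1
n=22: ⌊(23·139+65)/282⌋ − ⌊(22·139+65)/282⌋ = ⌊3262/282⌋ − ⌊3123/282⌋ = 11 − 11 = 0
n=23: ⌊(24·139+65)/282⌋ − ⌊(23·139+65)/282⌋ = ⌊3401/282⌋ − ⌊3262/282⌋ = 12 − 11 = 1
n=24: ⌊(25·139+65)/282⌋ − ⌊(24·139+65)/282⌋ = ⌊3540/282⌋ − ⌊3401/282⌋ = 12 − 12 = 0
n=25: ⌊(26·139+65)/282⌋ − ⌊(25·139+65)/282⌋ = ⌊3679/282⌋ − ⌊3540/282⌋ = 13 − 12 = 1
n=26: ⌊(27·139+65)/282⌋ − ⌊(26·139+65)/282⌋ = ⌊3818/282⌋ − ⌊3679/282⌋ = 13 − 13 = 0
n=27: ⌊(28·139+65)/282⌋ − ⌊(27·139+65)/282⌋ = ⌊3957/282⌋ − ⌊3818/282⌋ = 14 − 13 = 1
n=28: ⌊(29·139+65)/282⌋ − ⌊(28·139+65)/282⌋ = ⌊4096/282⌋ − ⌊3957/282⌋ = 14 − 14 = 0
n=29: ⌊(30·139+65)/282⌋ − ⌊(29·139+65)/282⌋ = ⌊4235/282⌋ − ⌊4096/282⌋ = 15 − 14 = 1
n=30: ⌊(31·139+65)/282⌋ − ⌊(30·139+65)/282⌋ = ⌊4374/282⌋ − ⌊4235/282⌋ = 15 − 15 = 0
n=31: ⌊(32·139+65)/282⌋ − ⌊(31·139+65)/282⌋ = ⌊4513/282⌋ − ⌊4374/282⌋ = 16 − 15 = 1
n=32: ⌊(33·139+65)/282⌋ − ⌊(32·139+65)/282⌋ = ⌊4652/282⌋ − ⌊4513/282⌋ = 16 − 16 = 0
n=33: ⌊(34·139+65)/282⌋ − ⌊(33·139+65)/282⌋ = ⌊4791/282⌋ − ⌊4652/282⌋ = 16 − 16 = 0
n=34: ⌊(35·139+65)/282⌋ − ⌊(34·139+65)/282⌋ = ⌊4930/282⌋ − ⌊4791/282⌋ = 17 − 16 = 1
n=35: ⌊(36·139+65)/282⌋ − ⌊(35·139+65)/282⌋ = ⌊5069/282⌋ − ⌊4930/282⌋ = 17 − 17 = 0
n=36: ⌊(37·139+65)/282⌋ − ⌊(36·139+65)/282⌋ = ⌊5208/282⌋ − ⌊5069/282⌋ = 18 − 17 = 1
n=37: ⌊(38·139+65)/282⌋ − ⌊(37·139+65)/282⌋ = ⌊5347/282⌋ − ⌊5208/282⌋ = 18 − 18 = 0
n=38: ⌊(39·139+65)/282⌋ − ⌊(38·139+65)/282⌋ = ⌊5486/282⌋ − ⌊5347/282⌋ = 19 − 18 = 1
n=39: ⌊(40·139+65)/282⌋ − ⌊(39·139+65)/282⌋ = ⌊5625/282⌋ − ⌊5486/282⌋ = 19 − 19 = 0
n=40: ⌊(41·139+65)/282⌋ − ⌊(40·139+65)/282⌋ = ⌊5764/282⌋ − ⌊5625/282⌋ = 20 − 19 = 1
n=41: ⌊(42·139+65)/282⌋ − ⌊(41·139+65)/282⌋ = ⌊5903/282⌋ − ⌊5764/282⌋ = 20 − 20 = 0
n=42: ⌊(43·139+65)/282⌋ − ⌊(42·139+65)/282⌋ = ⌊6042/282⌋ − ⌊5903/282⌋ = 21 − 20 = 1
n=43: ⌊(44·139+65)/282⌋ − ⌊(43·139+65)/282⌋ = ⌊6181/282⌋ − ⌊6042/282⌋ = 21 − 21 = 0
n=44: ⌊(45·139+65)/282⌋ − ⌊(44·139+65)/282⌋ = ⌊6320/282⌋ − ⌊6181/282⌋ = 22 − 21 = 1
n=45: ⌊(46·139+65)/282⌋ − ⌊(45·139+65)/282⌋ = ⌊6459/282⌋ − ⌊6320/282⌋ = 22 − 22 = 0
n=46: ⌊(47·139+65)/282⌋ − ⌊(46·139+65)/282⌋ = ⌊6598/282⌋ − ⌊6459/282⌋ = 23 − 22 = 1
n=47: ⌊(48·139+65)/282⌋ − ⌊(47·139+65)/282⌋ = ⌊6737/282⌋ − ⌊6598/282⌋ = 23 − 23 = 0
n=48: ⌊(49·139+65)/282⌋ − ⌊(48·139+65)/282⌋ = ⌊6876/282⌋ − ⌊6737/282⌋ = 24 − 23 = 1
n=49: ⌊(50·139+65)/282⌋ − ⌊(49·139+65)/282⌋ = ⌊7015/282⌋ − ⌊6876/282⌋ = 24 − 24 = 0
n=50: ⌊(51·139+65)/282⌋ − ⌊(50·139+65)/282⌋ = ⌊7154/282⌋ − ⌊7015/282⌋ = 25 − 24 = 1
n=51: ⌊(52·139+65)/282⌋ − ⌊(51·139+65)/282⌋ = ⌊7293/282⌋ − ⌊7154/282⌋ = 25 − 25 = 0
n=52: ⌊(53·139+65)/282⌋ − ⌊(52·139+65)/282⌋ = ⌊7432/282⌋ − ⌊7293/282⌋ = 26 − 25 = 1
n=53: ⌊(54·139+65)/282⌋ − ⌊(53·139+65)/282⌋ = ⌊7571/282⌋ − ⌊7432/282⌋ = 26 − 26 = 0
n=54: ⌊(55·139+65)/282⌋ − ⌊(54·139+65)/282⌋ = ⌊7710/282⌋ − ⌊7571/282⌋ = 27 − 26 = 1
n=55: ⌊(56·139+65)/282⌋ − ⌊(55·139+65)/282⌋ = ⌊7849/282⌋ − ⌊7710/282⌋ = 27 − 27 = 0
n=56: ⌊(57·139+65)/282⌋ − ⌊(56·139+65)/282⌋ = ⌊7988/282⌋ − ⌊7849/282⌋ = 28 − 27 = 1
n=57: ⌊(58·139+65)/282⌋ − ⌊(57·139+65)/282⌋ = ⌊8127/282⌋ − ⌊7988/282⌋ = 28 − 28 = 0
n=58: ⌊(59·139+65)/282⌋ − ⌊(58·139+65)/282⌋ = ⌊8266/282⌋ − ⌊8127/282⌋ = 29 − 28 = 1
n=59: ⌊(60·139+65)/282⌋ − ⌊(59·139+65)/282⌋ = ⌊8405/282⌋ − ⌊8266/282⌋ = 29 − 29 = 0
n=60: ⌊(61·139+65)/282⌋ − ⌊(60·139+65)/282⌋ = ⌊8544/282⌋ − ⌊8405/282⌋ = 30 − 29 = 1
n=61: ⌊(62·139+65)/282⌋ − ⌊(61·139+65)/282⌋ = ⌊8683/282⌋ − ⌊8544/282⌋ = 30 − 30 = 0
n=62: ⌊(63·139+65)/282⌋ − ⌊(62·139+65)/282⌋ = ⌊8822/282⌋ − ⌊8683/282⌋ = 31 − 30 = 1


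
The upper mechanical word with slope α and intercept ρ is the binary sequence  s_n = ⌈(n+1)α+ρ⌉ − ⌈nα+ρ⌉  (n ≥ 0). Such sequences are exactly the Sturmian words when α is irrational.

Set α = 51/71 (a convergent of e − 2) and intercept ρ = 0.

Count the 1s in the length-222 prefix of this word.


#1s = Σ_{n=0}^{221} s_n = Σ_{n=0}^{221} (⌈(n+1)α+ρ⌉ − ⌈nα+ρ⌉)
the sum telescopes: every ⌈nα+ρ⌉ with 0 < n < 222 appears once with + and once with −, leaving ⌈222α+ρ⌉ − ⌈0·α+ρ⌉
222α + ρ = (222·51) / 71 = 11322/71
ρ = 0/71
⌈11322/71⌉ = 160,  ⌈0/71⌉ = 0
#1s = 160 − 0 = 160

160


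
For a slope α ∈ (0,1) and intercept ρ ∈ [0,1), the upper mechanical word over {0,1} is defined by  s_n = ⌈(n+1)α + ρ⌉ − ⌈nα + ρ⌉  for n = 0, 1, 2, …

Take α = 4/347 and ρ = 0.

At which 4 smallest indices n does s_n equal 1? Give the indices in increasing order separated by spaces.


0 86 173 260

n=0: ⌈4/347⌉−⌈0/347⌉ = 1−0 = 1  ← one
n=1: ⌈8/347⌉−⌈4/347⌉ = 1−1 = 0
n=2: ⌈12/347⌉−⌈8/347⌉ = 1−1 = 0
  …
n=86: ⌈348/347⌉−⌈344/347⌉ = 2−1 = 1  ← one
n=87: ⌈352/347⌉−⌈348/347⌉ = 2−2 = 0
n=88: ⌈356/347⌉−⌈352/347⌉ = 2−2 = 0
  …
n=173: ⌈696/347⌉−⌈692/347⌉ = 3−2 = 1  ← one
n=174: ⌈700/347⌉−⌈696/347⌉ = 3−3 = 0
n=175: ⌈704/347⌉−⌈700/347⌉ = 3−3 = 0
  …
n=260: ⌈1044/347⌉−⌈1040/347⌉ = 4−3 = 1  ← one
positions of the first 4 ones: 0 86 173 260


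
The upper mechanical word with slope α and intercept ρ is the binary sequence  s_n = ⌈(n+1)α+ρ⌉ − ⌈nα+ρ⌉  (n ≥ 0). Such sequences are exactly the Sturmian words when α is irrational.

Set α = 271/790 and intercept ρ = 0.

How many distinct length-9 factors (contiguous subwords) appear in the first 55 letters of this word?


t_n = ⌈(n·271)/790⌉ for n = 0 … 55:
  n=0…9: ⌈0/790⌉=0 ⌈271/790⌉=1 ⌈542/790⌉=1 ⌈813/790⌉=2 ⌈1084/790⌉=2 ⌈1355/790⌉=2 ⌈1626/790⌉=3 ⌈1897/790⌉=3 ⌈2168/790⌉=3 ⌈2439/790⌉=4
  n=10…19: ⌈2710/790⌉=4 ⌈2981/790⌉=4 ⌈3252/790⌉=5 ⌈3523/790⌉=5 ⌈3794/790⌉=5 ⌈4065/790⌉=6 ⌈4336/790⌉=6 ⌈4607/790⌉=6 ⌈4878/790⌉=7 ⌈5149/790⌉=7
  n=20…29: ⌈5420/790⌉=7 ⌈5691/790⌉=8 ⌈5962/790⌉=8 ⌈6233/790⌉=8 ⌈6504/790⌉=9 ⌈6775/790⌉=9 ⌈7046/790⌉=9 ⌈7317/790⌉=10 ⌈7588/790⌉=10 ⌈7859/790⌉=10
  n=30…39: ⌈8130/790⌉=11 ⌈8401/790⌉=11 ⌈8672/790⌉=11 ⌈8943/790⌉=12 ⌈9214/790⌉=12 ⌈9485/790⌉=13 ⌈9756/790⌉=13 ⌈10027/790⌉=13 ⌈10298/790⌉=14 ⌈10569/790⌉=14
  n=40…49: ⌈10840/790⌉=14 ⌈11111/790⌉=15 ⌈11382/790⌉=15 ⌈11653/790⌉=15 ⌈11924/790⌉=16 ⌈12195/790⌉=16 ⌈12466/790⌉=16 ⌈12737/790⌉=17 ⌈13008/790⌉=17 ⌈13279/790⌉=17
  n=50…55: ⌈13550/790⌉=18 ⌈13821/790⌉=18 ⌈14092/790⌉=18 ⌈14363/790⌉=19 ⌈14634/790⌉=19 ⌈14905/790⌉=19
s_n = t_(n+1) − t_n for n = 0 … 54 gives
prefix = 1010010010010010010010010010010010100100100100100100100
slide a length-9 window over [0..8] … [46..54] (47 windows); first occurrence of each distinct factor:
  [  0..  8] 101001001
  [  1..  9] 010010010
  [  2.. 10] 100100100
  [  3.. 11] 001001001
  [ 26.. 34] 100100101
  [ 27.. 35] 001001010
  [ 28.. 36] 010010100
  [ 29.. 37] 100101001
  [ 30.. 38] 001010010
  [ 31.. 39] 010100100
  (the other 37 windows repeat one of these)
distinct factors: {001001001, 001001010, 001010010, 010010010, 010010100, 010100100, 100100100, 100100101, 100101001, 101001001}
count = 10  (Sturmian bound for length 9 is 10)

10


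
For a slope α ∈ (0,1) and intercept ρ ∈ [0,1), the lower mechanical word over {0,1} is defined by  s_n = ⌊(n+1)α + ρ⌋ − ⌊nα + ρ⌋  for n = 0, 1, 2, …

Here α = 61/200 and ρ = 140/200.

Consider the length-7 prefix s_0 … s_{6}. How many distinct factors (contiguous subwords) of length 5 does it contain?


t_n = ⌊(n·61+140)/200⌋ for n = 0 … 7:
  n=0…7: ⌊140/200⌋=0 ⌊201/200⌋=1 ⌊262/200⌋=1 ⌊323/200⌋=1 ⌊384/200⌋=1 ⌊445/200⌋=2 ⌊506/200⌋=2 ⌊567/200⌋=2
s_n = t_(n+1) − t_n for n = 0 … 6 gives
prefix = 1000100
slide a length-5 window over [0..4] … [2..6] (3 windows); first occurrence of each distinct factor:
  [  0..  4] 10001
  [  1..  5] 00010
  [  2..  6] 00100
distinct factors: {00010, 00100, 10001}
count = 3  (Sturmian bound for length 5 is 6)

3


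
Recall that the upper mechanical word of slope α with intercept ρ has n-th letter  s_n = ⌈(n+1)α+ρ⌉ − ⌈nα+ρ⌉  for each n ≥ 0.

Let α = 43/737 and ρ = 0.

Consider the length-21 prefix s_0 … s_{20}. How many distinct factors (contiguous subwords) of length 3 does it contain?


t_n = ⌈(n·43)/737⌉ for n = 0 … 21:
  n=0…9: ⌈0/737⌉=0 ⌈43/737⌉=1 ⌈86/737⌉=1 ⌈129/737⌉=1 ⌈172/737⌉=1 ⌈215/737⌉=1 ⌈258/737⌉=1 ⌈301/737⌉=1 ⌈344/737⌉=1 ⌈387/737⌉=1
  n=10…19: ⌈430/737⌉=1 ⌈473/737⌉=1 ⌈516/737⌉=1 ⌈559/737⌉=1 ⌈602/737⌉=1 ⌈645/737⌉=1 ⌈688/737⌉=1 ⌈731/737⌉=1 ⌈774/737⌉=2 ⌈817/737⌉=2
  n=20…21: ⌈860/737⌉=2 ⌈903/737⌉=2
s_n = t_(n+1) − t_n for n = 0 … 20 gives
prefix = 100000000000000001000
slide a length-3 window over [0..2] … [18..20] (19 windows); first occurrence of each distinct factor:
  [  0..  2] 100
  [  1..  3] 000
  [ 15.. 17] 001
  [ 16.. 18] 010
  (the other 15 windows repeat one of these)
distinct factors: {000, 001, 010, 100}
count = 4  (Sturmian bound for length 3 is 4)

4


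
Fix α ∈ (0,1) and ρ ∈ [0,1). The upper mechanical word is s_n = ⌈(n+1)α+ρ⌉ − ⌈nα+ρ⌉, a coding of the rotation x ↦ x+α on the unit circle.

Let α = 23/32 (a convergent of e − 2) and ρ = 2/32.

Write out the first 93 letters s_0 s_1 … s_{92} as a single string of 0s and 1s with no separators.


011011101101110110111011101101110110111011011101101110111011011101101110110111011011101110110

n=0: ⌈(1·23+2)/32⌉ − ⌈(0·23+2)/32⌉ = ⌈25/32⌉ − ⌈2/32⌉ = 1 − 1 = 0
n=1: ⌈(2·23+2)/32⌉ − ⌈(1·23+2)/32⌉ = ⌈48/32⌉ − ⌈25/32⌉ = 2 − 1 = 1
n=2: ⌈(3·23+2)/32⌉ − ⌈(2·23+2)/32⌉ = ⌈71/32⌉ − ⌈48/32⌉ = 3 − 2 = 1
n=3: ⌈(4·23+2)/32⌉ − ⌈(3·23+2)/32⌉ = ⌈94/32⌉ − ⌈71/32⌉ = 3 − 3 = 0
n=4: ⌈(5·23+2)/32⌉ − ⌈(4·23+2)/32⌉ = ⌈117/32⌉ − ⌈94/32⌉ = 4 − 3 = 1
n=5: ⌈(6·23+2)/32⌉ − ⌈(5·23+2)/32⌉ = ⌈140/32⌉ − ⌈117/32⌉ = 5 − 4 = 1
n=6: ⌈(7·23+2)/32⌉ − ⌈(6·23+2)/32⌉ = ⌈163/32⌉ − ⌈140/32⌉ = 6 − 5 = 1
n=7: ⌈(8·23+2)/32⌉ − ⌈(7·23+2)/32⌉ = ⌈186/32⌉ − ⌈163/32⌉ = 6 − 6 = 0
n=8: ⌈(9·23+2)/32⌉ − ⌈(8·23+2)/32⌉ = ⌈209/32⌉ − ⌈186/32⌉ = 7 − 6 = 1
n=9: ⌈(10·23+2)/32⌉ − ⌈(9·23+2)/32⌉ = ⌈232/32⌉ − ⌈209/32⌉ = 8 − 7 = 1
n=10: ⌈(11·23+2)/32⌉ − ⌈(10·23+2)/32⌉ = ⌈255/32⌉ − ⌈232/32⌉ = 8 − 8 = 0
n=11: ⌈(12·23+2)/32⌉ − ⌈(11·23+2)/32⌉ = ⌈278/32⌉ − ⌈255/32⌉ = 9 − 8 = 1
n=12: ⌈(13·23+2)/32⌉ − ⌈(12·23+2)/32⌉ = ⌈301/32⌉ − ⌈278/32⌉ = 10 − 9 = 1
n=13: ⌈(14·23+2)/32⌉ − ⌈(13·23+2)/32⌉ = ⌈324/32⌉ − ⌈301/32⌉ = 11 − 10 = 1
n=14: ⌈(15·23+2)/32⌉ − ⌈(14·23+2)/32⌉ = ⌈347/32⌉ − ⌈324/32⌉ = 11 − 11 = 0
n=15: ⌈(16·23+2)/32⌉ − ⌈(15·23+2)/32⌉ = ⌈370/32⌉ − ⌈347/32⌉ = 12 − 11 = 1
n=16: ⌈(17·23+2)/32⌉ − ⌈(16·23+2)/32⌉ = ⌈393/32⌉ − ⌈370/32⌉ = 13 − 12 = 1
n=17: ⌈(18·23+2)/32⌉ − ⌈(17·23+2)/32⌉ = ⌈416/32⌉ − ⌈393/32⌉ = 13 − 13 = 0
n=18: ⌈(19·23+2)/32⌉ − ⌈(18·23+2)/32⌉ = ⌈439/32⌉ − ⌈416/32⌉ = 14 − 13 = 1
n=19: ⌈(20·23+2)/32⌉ − ⌈(19·23+2)/32⌉ = ⌈462/32⌉ − ⌈439/32⌉ = 15 − 14 = 1
n=20: ⌈(21·23+2)/32⌉ − ⌈(20·23+2)/32⌉ = ⌈485/32⌉ − ⌈462/32⌉ = 16 − 15 = 1
n=21: ⌈(22·23+2)/32⌉ − ⌈(21·23+2)/32⌉ = ⌈508/32⌉ − ⌈485/32⌉ = 16 − 16 = 0
n=22: ⌈(23·23+2)/32⌉ − ⌈(22·23+2)/32⌉ = ⌈531/32⌉ − ⌈508/32⌉ = 17 − 16 = 1
n=23: ⌈(24·23+2)/32⌉ − ⌈(23·23+2)/32⌉ = ⌈554/32⌉ − ⌈531/32⌉ = 18 − 17 = 1
n=24: ⌈(25·23+2)/32⌉ − ⌈(24·23+2)/32⌉ = ⌈577/32⌉ − ⌈554/32⌉ = 19 − 18 = 1
n=25: ⌈(26·23+2)/32⌉ − ⌈(25·23+2)/32⌉ = ⌈600/32⌉ − ⌈577/32⌉ = 19 − 19 = 0
n=26: ⌈(27·23+2)/32⌉ − ⌈(26·23+2)/32⌉ = ⌈623/32⌉ − ⌈600/32⌉ = 20 − 19 = 1
n=27: ⌈(28·23+2)/32⌉ − ⌈(27·23+2)/32⌉ = ⌈646/32⌉ − ⌈623/32⌉ = 21 − 20 = 1
n=28: ⌈(29·23+2)/32⌉ − ⌈(28·23+2)/32⌉ = ⌈669/32⌉ − ⌈646/32⌉ = 21 − 21 = 0
n=29: ⌈(30·23+2)/32⌉ − ⌈(29·23+2)/32⌉ = ⌈692/32⌉ − ⌈669/32⌉ = 22 − 21 = 1
n=30: ⌈(31·23+2)/32⌉ − ⌈(30·23+2)/32⌉ = ⌈715/32⌉ − ⌈692/32⌉ = 23 − 22 = 1
n=31: ⌈(32·23+2)/32⌉ − ⌈(31·23+2)/32⌉ = ⌈738/32⌉ − ⌈715/32⌉ = 24 − 23 = 1
n=32: ⌈(33·23+2)/32⌉ − ⌈(32·23+2)/32⌉ = ⌈761/32⌉ − ⌈738/32⌉ = 24 − 24 = 0
n=33: ⌈(34·23+2)/32⌉ − ⌈(33·23+2)/32⌉ = ⌈784/32⌉ − ⌈761/32⌉ = 25 − 24 = 1
n=34: ⌈(35·23+2)/32⌉ − ⌈(34·23+2)/32⌉ = ⌈807/32⌉ − ⌈784/32⌉ = 26 − 25 = 1
n=35: ⌈(36·23+2)/32⌉ − ⌈(35·23+2)/32⌉ = ⌈830/32⌉ − ⌈807/32⌉ = 26 − 26 = 0
n=36: ⌈(37·23+2)/32⌉ − ⌈(36·23+2)/32⌉ = ⌈853/32⌉ − ⌈830/32⌉ = 27 − 26 = 1
n=37: ⌈(38·23+2)/32⌉ − ⌈(37·23+2)/32⌉ = ⌈876/32⌉ − ⌈853/32⌉ = 28 − 27 = 1
n=38: ⌈(39·23+2)/32⌉ − ⌈(38·23+2)/32⌉ = ⌈899/32⌉ − ⌈876/32⌉ = 29 − 28 = 1
n=39: ⌈(40·23+2)/32⌉ − ⌈(39·23+2)/32⌉ = ⌈922/32⌉ − ⌈899/32⌉ = 29 − 29 = 0
n=40: ⌈(41·23+2)/32⌉ − ⌈(40·23+2)/32⌉ = ⌈945/32⌉ − ⌈922/32⌉ = 30 − 29 = 1
n=41: ⌈(42·23+2)/32⌉ − ⌈(41·23+2)/32⌉ = ⌈968/32⌉ − ⌈945/32⌉ = 31 − 30 = 1
n=42: ⌈(43·23+2)/32⌉ − ⌈(42·23+2)/32⌉ = ⌈991/32⌉ − ⌈968/32⌉ = 31 − 31 = 0
n=43: ⌈(44·23+2)/32⌉ − ⌈(43·23+2)/32⌉ = ⌈1014/32⌉ − ⌈991/32⌉ = 32 − 31 = 1
n=44: ⌈(45·23+2)/32⌉ − ⌈(44·23+2)/32⌉ = ⌈1037/32⌉ − ⌈1014/32⌉ = 33 − 32 = 1
n=45: ⌈(46·23+2)/32⌉ − ⌈(45·23+2)/32⌉ = ⌈1060/32⌉ − ⌈1037/32⌉ = 34 − 33 = 1
n=46: ⌈(47·23+2)/32⌉ − ⌈(46·23+2)/32⌉ = ⌈1083/32⌉ − ⌈1060/32⌉ = 34 − 34 = 0
n=47: ⌈(48·23+2)/32⌉ − ⌈(47·23+2)/32⌉ = ⌈1106/32⌉ − ⌈1083/32⌉ = 35 − 34 = 1
n=48: ⌈(49·23+2)/32⌉ − ⌈(48·23+2)/32⌉ = ⌈1129/32⌉ − ⌈1106/32⌉ = 36 − 35 = 1
n=49: ⌈(50·23+2)/32⌉ − ⌈(49·23+2)/32⌉ = ⌈1152/32⌉ − ⌈1129/32⌉ = 36 − 36 = 0
n=50: ⌈(51·23+2)/32⌉ − ⌈(50·23+2)/32⌉ = ⌈1175/32⌉ − ⌈1152/32⌉ = 37 − 36 = 1
n=51: ⌈(52·23+2)/32⌉ − ⌈(51·23+2)/32⌉ = ⌈1198/32⌉ − ⌈1175/32⌉ = 38 − 37 = 1
n=52: ⌈(53·23+2)/32⌉ − ⌈(52·23+2)/32⌉ = ⌈1221/32⌉ − ⌈1198/32⌉ = 39 − 38 = 1
n=53: ⌈(54·23+2)/32⌉ − ⌈(53·23+2)/32⌉ = ⌈1244/32⌉ − ⌈1221/32⌉ = 39 − 39 = 0
n=54: ⌈(55·23+2)/32⌉ − ⌈(54·23+2)/32⌉ = ⌈1267/32⌉ − ⌈1244/32⌉ = 40 − 39 = 1
n=55: ⌈(56·23+2)/32⌉ − ⌈(55·23+2)/32⌉ = ⌈1290/32⌉ − ⌈1267/32⌉ = 41 − 40 = 1
n=56: ⌈(57·23+2)/32⌉ − ⌈(56·23+2)/32⌉ = ⌈1313/32⌉ − ⌈1290/32⌉ = 42 − 41 = 1
n=57: ⌈(58·23+2)/32⌉ − ⌈(57·23+2)/32⌉ = ⌈1336/32⌉ − ⌈1313/32⌉ = 42 − 42 = 0
n=58: ⌈(59·23+2)/32⌉ − ⌈(58·23+2)/32⌉ = ⌈1359/32⌉ − ⌈1336/32⌉ = 43 − 42 = 1
n=59: ⌈(60·23+2)/32⌉ − ⌈(59·23+2)/32⌉ = ⌈1382/32⌉ − ⌈1359/32⌉ = 44 − 43 = 1
n=60: ⌈(61·23+2)/32⌉ − ⌈(60·23+2)/32⌉ = ⌈1405/32⌉ − ⌈1382/32⌉ = 44 − 44 = 0
n=61: ⌈(62·23+2)/32⌉ − ⌈(61·23+2)/32⌉ = ⌈1428/32⌉ − ⌈1405/32⌉ = 45 − 44 = 1
n=62: ⌈(63·23+2)/32⌉ − ⌈(62·23+2)/32⌉ = ⌈1451/32⌉ − ⌈1428/32⌉ = 46 − 45 = 1
n=63: ⌈(64·23+2)/32⌉ − ⌈(63·23+2)/32⌉ = ⌈1474/32⌉ − ⌈1451/32⌉ = 47 − 46 = 1
n=64: ⌈(65·23+2)/32⌉ − ⌈(64·23+2)/32⌉ = ⌈1497/32⌉ − ⌈1474/32⌉ = 47 − 47 = 0
n=65: ⌈(66·23+2)/32⌉ − ⌈(65·23+2)/32⌉ = ⌈1520/32⌉ − ⌈1497/32⌉ = 48 − 47 = 1
n=66: ⌈(67·23+2)/32⌉ − ⌈(66·23+2)/32⌉ = ⌈1543/32⌉ − ⌈1520/32⌉ = 49 − 48 = 1
n=67: ⌈(68·23+2)/32⌉ − ⌈(67·23+2)/32⌉ = ⌈1566/32⌉ − ⌈1543/32⌉ = 49 − 49 = 0
n=68: ⌈(69·23+2)/32⌉ − ⌈(68·23+2)/32⌉ = ⌈1589/32⌉ − ⌈1566/32⌉ = 50 − 49 = 1
n=69: ⌈(70·23+2)/32⌉ − ⌈(69·23+2)/32⌉ = ⌈1612/32⌉ − ⌈1589/32⌉ = 51 − 50 = 1
n=70: ⌈(71·23+2)/32⌉ − ⌈(70·23+2)/32⌉ = ⌈1635/32⌉ − ⌈1612/32⌉ = 52 − 51 = 1
n=71: ⌈(72·23+2)/32⌉ − ⌈(71·23+2)/32⌉ = ⌈1658/32⌉ − ⌈1635/32⌉ = 52 − 52 = 0
n=72: ⌈(73·23+2)/32⌉ − ⌈(72·23+2)/32⌉ = ⌈1681/32⌉ − ⌈1658/32⌉ = 53 − 52 = 1
n=73: ⌈(74·23+2)/32⌉ − ⌈(73·23+2)/32⌉ = ⌈1704/32⌉ − ⌈1681/32⌉ = 54 − 53 = 1
n=74: ⌈(75·23+2)/32⌉ − ⌈(74·23+2)/32⌉ = ⌈1727/32⌉ − ⌈1704/32⌉ = 54 − 54 = 0
n=75: ⌈(76·23+2)/32⌉ − ⌈(75·23+2)/32⌉ = ⌈1750/32⌉ − ⌈1727/32⌉ = 55 − 54 = 1
n=76: ⌈(77·23+2)/32⌉ − ⌈(76·23+2)/32⌉ = ⌈1773/32⌉ − ⌈1750/32⌉ = 56 − 55 = 1
n=77: ⌈(78·23+2)/32⌉ − ⌈(77·23+2)/32⌉ = ⌈1796/32⌉ − ⌈1773/32⌉ = 57 − 56 = 1
n=78: ⌈(79·23+2)/32⌉ − ⌈(78·23+2)/32⌉ = ⌈1819/32⌉ − ⌈1796/32⌉ = 57 − 57 = 0
n=79: ⌈(80·23+2)/32⌉ − ⌈(79·23+2)/32⌉ = ⌈1842/32⌉ − ⌈1819/32⌉ = 58 − 57 = 1
n=80: ⌈(81·23+2)/32⌉ − ⌈(80·23+2)/32⌉ = ⌈1865/32⌉ − ⌈1842/32⌉ = 59 − 58 = 1
n=81: ⌈(82·23+2)/32⌉ − ⌈(81·23+2)/32⌉ = ⌈1888/32⌉ − ⌈1865/32⌉ = 59 − 59 = 0
n=82: ⌈(83·23+2)/32⌉ − ⌈(82·23+2)/32⌉ = ⌈1911/32⌉ − ⌈1888/32⌉ = 60 − 59 = 1
n=83: ⌈(84·23+2)/32⌉ − ⌈(83·23+2)/32⌉ = ⌈1934/32⌉ − ⌈1911/32⌉ = 61 − 60 = 1
n=84: ⌈(85·23+2)/32⌉ − ⌈(84·23+2)/32⌉ = ⌈1957/32⌉ − ⌈1934/32⌉ = 62 − 61 = 1
n=85: ⌈(86·23+2)/32⌉ − ⌈(85·23+2)/32⌉ = ⌈1980/32⌉ − ⌈1957/32⌉ = 62 − 62 = 0
n=86: ⌈(87·23+2)/32⌉ − ⌈(86·23+2)/32⌉ = ⌈2003/32⌉ − ⌈1980/32⌉ = 63 − 62 = 1
n=87: ⌈(88·23+2)/32⌉ − ⌈(87·23+2)/32⌉ = ⌈2026/32⌉ − ⌈2003/32⌉ = 64 − 63 = 1
n=88: ⌈(89·23+2)/32⌉ − ⌈(88·23+2)/32⌉ = ⌈2049/32⌉ − ⌈2026/32⌉ = 65 − 64 = 1
n=89: ⌈(90·23+2)/32⌉ − ⌈(89·23+2)/32⌉ = ⌈2072/32⌉ − ⌈2049/32⌉ = 65 − 65 = 0
n=90: ⌈(91·23+2)/32⌉ − ⌈(90·23+2)/32⌉ = ⌈2095/32⌉ − ⌈2072/32⌉ = 66 − 65 = 1
n=91: ⌈(92·23+2)/32⌉ − ⌈(91·23+2)/32⌉ = ⌈2118/32⌉ − ⌈2095/32⌉ = 67 − 66 = 1
n=92: ⌈(93·23+2)/32⌉ − ⌈(92·23+2)/32⌉ = ⌈2141/32⌉ − ⌈2118/32⌉ = 67 − 67 = 0


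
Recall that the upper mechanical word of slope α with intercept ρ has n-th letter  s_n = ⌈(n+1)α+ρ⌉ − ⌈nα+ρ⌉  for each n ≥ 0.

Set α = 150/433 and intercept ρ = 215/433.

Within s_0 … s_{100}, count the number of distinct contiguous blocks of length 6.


7

t_n = ⌈(n·150+215)/433⌉ for n = 0 … 101:
  n=0…9: ⌈215/433⌉=1 ⌈365/433⌉=1 ⌈515/433⌉=2 ⌈665/433⌉=2 ⌈815/433⌉=2 ⌈965/433⌉=3 ⌈1115/433⌉=3 ⌈1265/433⌉=3 ⌈1415/433⌉=4 ⌈1565/433⌉=4
  n=10…19: ⌈1715/433⌉=4 ⌈1865/433⌉=5 ⌈2015/433⌉=5 ⌈2165/433⌉=5 ⌈2315/433⌉=6 ⌈2465/433⌉=6 ⌈2615/433⌉=7 ⌈2765/433⌉=7 ⌈2915/433⌉=7 ⌈3065/433⌉=8
  n=20…29: ⌈3215/433⌉=8 ⌈3365/433⌉=8 ⌈3515/433⌉=9 ⌈3665/433⌉=9 ⌈3815/433⌉=9 ⌈3965/433⌉=10 ⌈4115/433⌉=10 ⌈4265/433⌉=10 ⌈4415/433⌉=11 ⌈4565/433⌉=11
  n=30…39: ⌈4715/433⌉=11 ⌈4865/433⌉=12 ⌈5015/433⌉=12 ⌈5165/433⌉=12 ⌈5315/433⌉=13 ⌈5465/433⌉=13 ⌈5615/433⌉=13 ⌈5765/433⌉=14 ⌈5915/433⌉=14 ⌈6065/433⌉=15
  n=40…49: ⌈6215/433⌉=15 ⌈6365/433⌉=15 ⌈6515/433⌉=16 ⌈6665/433⌉=16 ⌈6815/433⌉=16 ⌈6965/433⌉=17 ⌈7115/433⌉=17 ⌈7265/433⌉=17 ⌈7415/433⌉=18 ⌈7565/433⌉=18
  n=50…59: ⌈7715/433⌉=18 ⌈7865/433⌉=19 ⌈8015/433⌉=19 ⌈8165/433⌉=19 ⌈8315/433⌉=20 ⌈8465/433⌉=20 ⌈8615/433⌉=20 ⌈8765/433⌉=21 ⌈8915/433⌉=21 ⌈9065/433⌉=21
  n=60…69: ⌈9215/433⌉=22 ⌈9365/433⌉=22 ⌈9515/433⌉=22 ⌈9665/433⌉=23 ⌈9815/433⌉=23 ⌈9965/433⌉=24 ⌈10115/433⌉=24 ⌈10265/433⌉=24 ⌈10415/433⌉=25 ⌈10565/433⌉=25
  n=70…79: ⌈10715/433⌉=25 ⌈10865/433⌉=26 ⌈11015/433⌉=26 ⌈11165/433⌉=26 ⌈11315/433⌉=27 ⌈11465/433⌉=27 ⌈11615/433⌉=27 ⌈11765/433⌉=28 ⌈11915/433⌉=28 ⌈12065/433⌉=28
  n=80…89: ⌈12215/433⌉=29 ⌈12365/433⌉=29 ⌈12515/433⌉=29 ⌈12665/433⌉=30 ⌈12815/433⌉=30 ⌈12965/433⌉=30 ⌈13115/433⌉=31 ⌈13265/433⌉=31 ⌈13415/433⌉=31 ⌈13565/433⌉=32
  n=90…99: ⌈13715/433⌉=32 ⌈13865/433⌉=33 ⌈14015/433⌉=33 ⌈14165/433⌉=33 ⌈14315/433⌉=34 ⌈14465/433⌉=34 ⌈14615/433⌉=34 ⌈14765/433⌉=35 ⌈14915/433⌉=35 ⌈15065/433⌉=35
  n=100…101: ⌈15215/433⌉=36 ⌈15365/433⌉=36
s_n = t_(n+1) − t_n for n = 0 … 100 gives
prefix = 01001001001001010010010010010010010010100100100100100100100100101001001001001001001001001010010010010
slide a length-6 window over [0..5] … [95..100] (96 windows); first occurrence of each distinct factor:
  [  0..  5] 010010
  [  1..  6] 100100
  [  2..  7] 001001
  [ 10.. 15] 100101
  [ 11.. 16] 001010
  [ 12.. 17] 010100
  [ 13.. 18] 101001
  (the other 89 windows repeat one of these)
distinct factors: {001001, 001010, 010010, 010100, 100100, 100101, 101001}
count = 7  (Sturmian bound for length 6 is 7)


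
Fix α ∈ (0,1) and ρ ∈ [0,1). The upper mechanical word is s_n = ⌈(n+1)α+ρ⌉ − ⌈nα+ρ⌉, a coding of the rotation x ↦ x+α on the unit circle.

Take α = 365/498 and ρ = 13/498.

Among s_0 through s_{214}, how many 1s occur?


157

#1s = Σ_{n=0}^{214} s_n = Σ_{n=0}^{214} (⌈(n+1)α+ρ⌉ − ⌈nα+ρ⌉)
the sum telescopes: every ⌈nα+ρ⌉ with 0 < n < 215 appears once with + and once with −, leaving ⌈215α+ρ⌉ − ⌈0·α+ρ⌉
215α + ρ = (215·365 + 13) / 498 = 78488/498
ρ = 13/498
⌈78488/498⌉ = 158,  ⌈13/498⌉ = 1
#1s = 158 − 1 = 157


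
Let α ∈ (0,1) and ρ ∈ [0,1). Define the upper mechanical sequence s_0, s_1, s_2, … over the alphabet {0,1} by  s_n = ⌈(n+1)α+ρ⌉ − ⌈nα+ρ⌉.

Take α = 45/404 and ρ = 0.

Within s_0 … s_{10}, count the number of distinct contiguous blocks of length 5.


5

t_n = ⌈(n·45)/404⌉ for n = 0 … 11:
  n=0…9: ⌈0/404⌉=0 ⌈45/404⌉=1 ⌈90/404⌉=1 ⌈135/404⌉=1 ⌈180/404⌉=1 ⌈225/404⌉=1 ⌈270/404⌉=1 ⌈315/404⌉=1 ⌈360/404⌉=1 ⌈405/404⌉=2
  n=10…11: ⌈450/404⌉=2 ⌈495/404⌉=2
s_n = t_(n+1) − t_n for n = 0 … 10 gives
prefix = 10000000100
slide a length-5 window over [0..4] … [6..10] (7 windows); first occurrence of each distinct factor:
  [  0..  4] 10000
  [  1..  5] 00000
  [  4..  8] 00001
  [  5..  9] 00010
  [  6.. 10] 00100
  (the other 2 windows repeat one of these)
distinct factors: {00000, 00001, 00010, 00100, 10000}
count = 5  (Sturmian bound for length 5 is 6)


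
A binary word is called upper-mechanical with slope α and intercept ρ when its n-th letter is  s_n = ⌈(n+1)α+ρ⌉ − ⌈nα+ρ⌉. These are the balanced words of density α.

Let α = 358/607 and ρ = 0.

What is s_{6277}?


(n+1)α + ρ = (6278·358) / 607 = 2247524/607
nα + ρ     = (6277·358) / 607 = 2247166/607
⌈2247524/607⌉ = 3703,  ⌈2247166/607⌉ = 3703
s_{6277} = 3703 − 3703 = 0

0


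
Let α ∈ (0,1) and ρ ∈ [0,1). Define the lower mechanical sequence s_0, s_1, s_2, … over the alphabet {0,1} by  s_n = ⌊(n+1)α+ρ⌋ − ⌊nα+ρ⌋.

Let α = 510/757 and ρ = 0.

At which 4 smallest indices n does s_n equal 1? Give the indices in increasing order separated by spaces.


1 2 4 5

n=0: ⌊510/757⌋−⌊0/757⌋ = 0−0 = 0
n=1: ⌊1020/757⌋−⌊510/757⌋ = 1−0 = 1  ← one
n=2: ⌊1530/757⌋−⌊1020/757⌋ = 2−1 = 1  ← one
n=3: ⌊2040/757⌋−⌊1530/757⌋ = 2−2 = 0
n=4: ⌊2550/757⌋−⌊2040/757⌋ = 3−2 = 1  ← one
n=5: ⌊3060/757⌋−⌊2550/757⌋ = 4−3 = 1  ← one
positions of the first 4 ones: 1 2 4 5


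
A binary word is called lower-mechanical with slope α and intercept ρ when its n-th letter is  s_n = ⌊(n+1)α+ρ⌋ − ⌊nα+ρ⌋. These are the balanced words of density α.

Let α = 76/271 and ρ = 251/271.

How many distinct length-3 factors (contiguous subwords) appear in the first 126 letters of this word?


t_n = ⌊(n·76+251)/271⌋ for n = 0 … 126:
  n=0…9: ⌊251/271⌋=0 ⌊327/271⌋=1 ⌊403/271⌋=1 ⌊479/271⌋=1 ⌊555/271⌋=2 ⌊631/271⌋=2 ⌊707/271⌋=2 ⌊783/271⌋=2 ⌊859/271⌋=3 ⌊935/271⌋=3
  n=10…19: ⌊1011/271⌋=3 ⌊1087/271⌋=4 ⌊1163/271⌋=4 ⌊1239/271⌋=4 ⌊1315/271⌋=4 ⌊1391/271⌋=5 ⌊1467/271⌋=5 ⌊1543/271⌋=5 ⌊1619/271⌋=5 ⌊1695/271⌋=6
  n=20…29: ⌊1771/271⌋=6 ⌊1847/271⌋=6 ⌊1923/271⌋=7 ⌊1999/271⌋=7 ⌊2075/271⌋=7 ⌊2151/271⌋=7 ⌊2227/271⌋=8 ⌊2303/271⌋=8 ⌊2379/271⌋=8 ⌊2455/271⌋=9
  n=30…39: ⌊2531/271⌋=9 ⌊2607/271⌋=9 ⌊2683/271⌋=9 ⌊2759/271⌋=10 ⌊2835/271⌋=10 ⌊2911/271⌋=10 ⌊2987/271⌋=11 ⌊3063/271⌋=11 ⌊3139/271⌋=11 ⌊3215/271⌋=11
  n=40…49: ⌊3291/271⌋=12 ⌊3367/271⌋=12 ⌊3443/271⌋=12 ⌊3519/271⌋=12 ⌊3595/271⌋=13 ⌊3671/271⌋=13 ⌊3747/271⌋=13 ⌊3823/271⌋=14 ⌊3899/271⌋=14 ⌊3975/271⌋=14
  n=50…59: ⌊4051/271⌋=14 ⌊4127/271⌋=15 ⌊4203/271⌋=15 ⌊4279/271⌋=15 ⌊4355/271⌋=16 ⌊4431/271⌋=16 ⌊4507/271⌋=16 ⌊4583/271⌋=16 ⌊4659/271⌋=17 ⌊4735/271⌋=17
  n=60…69: ⌊4811/271⌋=17 ⌊4887/271⌋=18 ⌊4963/271⌋=18 ⌊5039/271⌋=18 ⌊5115/271⌋=18 ⌊5191/271⌋=19 ⌊5267/271⌋=19 ⌊5343/271⌋=19 ⌊5419/271⌋=19 ⌊5495/271⌋=20
  n=70…79: ⌊5571/271⌋=20 ⌊5647/271⌋=20 ⌊5723/271⌋=21 ⌊5799/271⌋=21 ⌊5875/271⌋=21 ⌊5951/271⌋=21 ⌊6027/271⌋=22 ⌊6103/271⌋=22 ⌊6179/271⌋=22 ⌊6255/271⌋=23
  n=80…89: ⌊6331/271⌋=23 ⌊6407/271⌋=23 ⌊6483/271⌋=23 ⌊6559/271⌋=24 ⌊6635/271⌋=24 ⌊6711/271⌋=24 ⌊6787/271⌋=25 ⌊6863/271⌋=25 ⌊6939/271⌋=25 ⌊7015/271⌋=25
  n=90…99: ⌊7091/271⌋=26 ⌊7167/271⌋=26 ⌊7243/271⌋=26 ⌊7319/271⌋=27 ⌊7395/271⌋=27 ⌊7471/271⌋=27 ⌊7547/271⌋=27 ⌊7623/271⌋=28 ⌊7699/271⌋=28 ⌊7775/271⌋=28
  n=100…109: ⌊7851/271⌋=28 ⌊7927/271⌋=29 ⌊8003/271⌋=29 ⌊8079/271⌋=29 ⌊8155/271⌋=30 ⌊8231/271⌋=30 ⌊8307/271⌋=30 ⌊8383/271⌋=30 ⌊8459/271⌋=31 ⌊8535/271⌋=31
  n=110…119: ⌊8611/271⌋=31 ⌊8687/271⌋=32 ⌊8763/271⌋=32 ⌊8839/271⌋=32 ⌊8915/271⌋=32 ⌊8991/271⌋=33 ⌊9067/271⌋=33 ⌊9143/271⌋=33 ⌊9219/271⌋=34 ⌊9295/271⌋=34
  n=120…126: ⌊9371/271⌋=34 ⌊9447/271⌋=34 ⌊9523/271⌋=35 ⌊9599/271⌋=35 ⌊9675/271⌋=35 ⌊9751/271⌋=35 ⌊9827/271⌋=36
s_n = t_(n+1) − t_n for n = 0 … 125 gives
prefix = 100100010010001000100100010010001001000100010010001001000100100010001001000100100010010001001000100010010001001000100100010001
slide a length-3 window over [0..2] … [123..125] (124 windows); first occurrence of each distinct factor:
  [  0..  2] 100
  [  1..  3] 001
  [  2..  4] 010
  [  4..  6] 000
  (the other 120 windows repeat one of these)
distinct factors: {000, 001, 010, 100}
count = 4  (Sturmian bound for length 3 is 4)

4


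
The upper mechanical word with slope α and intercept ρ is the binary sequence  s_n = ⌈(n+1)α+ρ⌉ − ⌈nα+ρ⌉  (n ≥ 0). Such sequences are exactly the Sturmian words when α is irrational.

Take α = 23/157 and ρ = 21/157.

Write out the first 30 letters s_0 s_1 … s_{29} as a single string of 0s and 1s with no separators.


000001000000100000010000001000

n=0: ⌈(1·23+21)/157⌉ − ⌈(0·23+21)/157⌉ = ⌈44/157⌉ − ⌈21/157⌉ = 1 − 1 = 0
n=1: ⌈(2·23+21)/157⌉ − ⌈(1·23+21)/157⌉ = ⌈67/157⌉ − ⌈44/157⌉ = 1 − 1 = 0
n=2: ⌈(3·23+21)/157⌉ − ⌈(2·23+21)/157⌉ = ⌈90/157⌉ − ⌈67/157⌉ = 1 − 1 = 0
n=3: ⌈(4·23+21)/157⌉ − ⌈(3·23+21)/157⌉ = ⌈113/157⌉ − ⌈90/157⌉ = 1 − 1 = 0
n=4: ⌈(5·23+21)/157⌉ − ⌈(4·23+21)/157⌉ = ⌈136/157⌉ − ⌈113/157⌉ = 1 − 1 = 0
n=5: ⌈(6·23+21)/157⌉ − ⌈(5·23+21)/157⌉ = ⌈159/157⌉ − ⌈136/157⌉ = 2 − 1 = 1
n=6: ⌈(7·23+21)/157⌉ − ⌈(6·23+21)/157⌉ = ⌈182/157⌉ − ⌈159/157⌉ = 2 − 2 = 0
n=7: ⌈(8·23+21)/157⌉ − ⌈(7·23+21)/157⌉ = ⌈205/157⌉ − ⌈182/157⌉ = 2 − 2 = 0
n=8: ⌈(9·23+21)/157⌉ − ⌈(8·23+21)/157⌉ = ⌈228/157⌉ − ⌈205/157⌉ = 2 − 2 = 0
n=9: ⌈(10·23+21)/157⌉ − ⌈(9·23+21)/157⌉ = ⌈251/157⌉ − ⌈228/157⌉ = 2 − 2 = 0
n=10: ⌈(11·23+21)/157⌉ − ⌈(10·23+21)/157⌉ = ⌈274/157⌉ − ⌈251/157⌉ = 2 − 2 = 0
n=11: ⌈(12·23+21)/157⌉ − ⌈(11·23+21)/157⌉ = ⌈297/157⌉ − ⌈274/157⌉ = 2 − 2 = 0
n=12: ⌈(13·23+21)/157⌉ − ⌈(12·23+21)/157⌉ = ⌈320/157⌉ − ⌈297/157⌉ = 3 − 2 = 1
n=13: ⌈(14·23+21)/157⌉ − ⌈(13·23+21)/157⌉ = ⌈343/157⌉ − ⌈320/157⌉ = 3 − 3 = 0
n=14: ⌈(15·23+21)/157⌉ − ⌈(14·23+21)/157⌉ = ⌈366/157⌉ − ⌈343/157⌉ = 3 − 3 = 0
n=15: ⌈(16·23+21)/157⌉ − ⌈(15·23+21)/157⌉ = ⌈389/157⌉ − ⌈366/157⌉ = 3 − 3 = 0
n=16: ⌈(17·23+21)/157⌉ − ⌈(16·23+21)/157⌉ = ⌈412/157⌉ − ⌈389/157⌉ = 3 − 3 = 0
n=17: ⌈(18·23+21)/157⌉ − ⌈(17·23+21)/157⌉ = ⌈435/157⌉ − ⌈412/157⌉ = 3 − 3 = 0
n=18: ⌈(19·23+21)/157⌉ − ⌈(18·23+21)/157⌉ = ⌈458/157⌉ − ⌈435/157⌉ = 3 − 3 = 0
n=19: ⌈(20·23+21)/157⌉ − ⌈(19·23+21)/157⌉ = ⌈481/157⌉ − ⌈458/157⌉ = 4 − 3 = 1
n=20: ⌈(21·23+21)/157⌉ − ⌈(20·23+21)/157⌉ = ⌈504/157⌉ − ⌈481/157⌉ = 4 − 4 = 0
n=21: ⌈(22·23+21)/157⌉ − ⌈(21·23+21)/157⌉ = ⌈527/157⌉ − ⌈504/157⌉ = 4 − 4 = 0
n=22: ⌈(23·23+21)/157⌉ − ⌈(22·23+21)/157⌉ = ⌈550/157⌉ − ⌈527/157⌉ = 4 − 4 = 0
n=23: ⌈(24·23+21)/157⌉ − ⌈(23·23+21)/157⌉ = ⌈573/157⌉ − ⌈550/157⌉ = 4 − 4 = 0
n=24: ⌈(25·23+21)/157⌉ − ⌈(24·23+21)/157⌉ = ⌈596/157⌉ − ⌈573/157⌉ = 4 − 4 = 0
n=25: ⌈(26·23+21)/157⌉ − ⌈(25·23+21)/157⌉ = ⌈619/157⌉ − ⌈596/157⌉ = 4 − 4 = 0
n=26: ⌈(27·23+21)/157⌉ − ⌈(26·23+21)/157⌉ = ⌈642/157⌉ − ⌈619/157⌉ = 5 − 4 = 1
n=27: ⌈(28·23+21)/157⌉ − ⌈(27·23+21)/157⌉ = ⌈665/157⌉ − ⌈642/157⌉ = 5 − 5 = 0
n=28: ⌈(29·23+21)/157⌉ − ⌈(28·23+21)/157⌉ = ⌈688/157⌉ − ⌈665/157⌉ = 5 − 5 = 0
n=29: ⌈(30·23+21)/157⌉ − ⌈(29·23+21)/157⌉ = ⌈711/157⌉ − ⌈688/157⌉ = 5 − 5 = 0


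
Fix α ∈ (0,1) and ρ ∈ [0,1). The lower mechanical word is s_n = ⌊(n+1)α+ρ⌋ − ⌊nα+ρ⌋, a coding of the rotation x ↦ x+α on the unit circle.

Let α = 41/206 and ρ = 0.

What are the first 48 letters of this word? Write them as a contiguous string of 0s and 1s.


n=0: ⌊(1·41)/206⌋ − ⌊(0·41)/206⌋ = ⌊41/206⌋ − ⌊0/206⌋ = 0 − 0 = 0
n=1: ⌊(2·41)/206⌋ − ⌊(1·41)/206⌋ = ⌊82/206⌋ − ⌊41/206⌋ = 0 − 0 = 0
n=2: ⌊(3·41)/206⌋ − ⌊(2·41)/206⌋ = ⌊123/206⌋ − ⌊82/206⌋ = 0 − 0 = 0
n=3: ⌊(4·41)/206⌋ − ⌊(3·41)/206⌋ = ⌊164/206⌋ − ⌊123/206⌋ = 0 − 0 = 0
n=4: ⌊(5·41)/206⌋ − ⌊(4·41)/206⌋ = ⌊205/206⌋ − ⌊164/206⌋ = 0 − 0 = 0
n=5: ⌊(6·41)/206⌋ − ⌊(5·41)/206⌋ = ⌊246/206⌋ − ⌊205/206⌋ = 1 − 0 = 1
n=6: ⌊(7·41)/206⌋ − ⌊(6·41)/206⌋ = ⌊287/206⌋ − ⌊246/206⌋ = 1 − 1 = 0
n=7: ⌊(8·41)/206⌋ − ⌊(7·41)/206⌋ = ⌊328/206⌋ − ⌊287/206⌋ = 1 − 1 = 0
n=8: ⌊(9·41)/206⌋ − ⌊(8·41)/206⌋ = ⌊369/206⌋ − ⌊328/206⌋ = 1 − 1 = 0
n=9: ⌊(10·41)/206⌋ − ⌊(9·41)/206⌋ = ⌊410/206⌋ − ⌊369/206⌋ = 1 − 1 = 0
n=10: ⌊(11·41)/206⌋ − ⌊(10·41)/206⌋ = ⌊451/206⌋ − ⌊410/206⌋ = 2 − 1 = 1
n=11: ⌊(12·41)/206⌋ − ⌊(11·41)/206⌋ = ⌊492/206⌋ − ⌊451/206⌋ = 2 − 2 = 0
n=12: ⌊(13·41)/206⌋ − ⌊(12·41)/206⌋ = ⌊533/206⌋ − ⌊492/206⌋ = 2 − 2 = 0
n=13: ⌊(14·41)/206⌋ − ⌊(13·41)/206⌋ = ⌊574/206⌋ − ⌊533/206⌋ = 2 − 2 = 0
n=14: ⌊(15·41)/206⌋ − ⌊(14·41)/206⌋ = ⌊615/206⌋ − ⌊574/206⌋ = 2 − 2 = 0
n=15: ⌊(16·41)/206⌋ − ⌊(15·41)/206⌋ = ⌊656/206⌋ − ⌊615/206⌋ = 3 − 2 = 1
n=16: ⌊(17·41)/206⌋ − ⌊(16·41)/206⌋ = ⌊697/206⌋ − ⌊656/206⌋ = 3 − 3 = 0
n=17: ⌊(18·41)/206⌋ − ⌊(17·41)/206⌋ = ⌊738/206⌋ − ⌊697/206⌋ = 3 − 3 = 0
n=18: ⌊(19·41)/206⌋ − ⌊(18·41)/206⌋ = ⌊779/206⌋ − ⌊738/206⌋ = 3 − 3 = 0
n=19: ⌊(20·41)/206⌋ − ⌊(19·41)/206⌋ = ⌊820/206⌋ − ⌊779/206⌋ = 3 − 3 = 0
n=20: ⌊(21·41)/206⌋ − ⌊(20·41)/206⌋ = ⌊861/206⌋ − ⌊820/206⌋ = 4 − 3 = 1
n=21: ⌊(22·41)/206⌋ − ⌊(21·41)/206⌋ = ⌊902/206⌋ − ⌊861/206⌋ = 4 − 4 = 0
n=22: ⌊(23·41)/206⌋ − ⌊(22·41)/206⌋ = ⌊943/206⌋ − ⌊902/206⌋ = 4 − 4 = 0
n=23: ⌊(24·41)/206⌋ − ⌊(23·41)/206⌋ = ⌊984/206⌋ − ⌊943/206⌋ = 4 − 4 = 0
n=24: ⌊(25·41)/206⌋ − ⌊(24·41)/206⌋ = ⌊1025/206⌋ − ⌊984/206⌋ = 4 − 4 = 0
n=25: ⌊(26·41)/206⌋ − ⌊(25·41)/206⌋ = ⌊1066/206⌋ − ⌊1025/206⌋ = 5 − 4 = 1
n=26: ⌊(27·41)/206⌋ − ⌊(26·41)/206⌋ = ⌊1107/206⌋ − ⌊1066/206⌋ = 5 − 5 = 0
n=27: ⌊(28·41)/206⌋ − ⌊(27·41)/206⌋ = ⌊1148/206⌋ − ⌊1107/206⌋ = 5 − 5 = 0
n=28: ⌊(29·41)/206⌋ − ⌊(28·41)/206⌋ = ⌊1189/206⌋ − ⌊1148/206⌋ = 5 − 5 = 0
n=29: ⌊(30·41)/206⌋ − ⌊(29·41)/206⌋ = ⌊1230/206⌋ − ⌊1189/206⌋ = 5 − 5 = 0
n=30: ⌊(31·41)/206⌋ − ⌊(30·41)/206⌋ = ⌊1271/206⌋ − ⌊1230/206⌋ = 6 − 5 = 1
n=31: ⌊(32·41)/206⌋ − ⌊(31·41)/206⌋ = ⌊1312/206⌋ − ⌊1271/206⌋ = 6 − 6 = 0
n=32: ⌊(33·41)/206⌋ − ⌊(32·41)/206⌋ = ⌊1353/206⌋ − ⌊1312/206⌋ = 6 − 6 = 0
n=33: ⌊(34·41)/206⌋ − ⌊(33·41)/206⌋ = ⌊1394/206⌋ − ⌊1353/206⌋ = 6 − 6 = 0
n=34: ⌊(35·41)/206⌋ − ⌊(34·41)/206⌋ = ⌊1435/206⌋ − ⌊1394/206⌋ = 6 − 6 = 0
n=35: ⌊(36·41)/206⌋ − ⌊(35·41)/206⌋ = ⌊1476/206⌋ − ⌊1435/206⌋ = 7 − 6 = 1
n=36: ⌊(37·41)/206⌋ − ⌊(36·41)/206⌋ = ⌊1517/206⌋ − ⌊1476/206⌋ = 7 − 7 = 0
n=37: ⌊(38·41)/206⌋ − ⌊(37·41)/206⌋ = ⌊1558/206⌋ − ⌊1517/206⌋ = 7 − 7 = 0
n=38: ⌊(39·41)/206⌋ − ⌊(38·41)/206⌋ = ⌊1599/206⌋ − ⌊1558/206⌋ = 7 − 7 = 0
n=39: ⌊(40·41)/206⌋ − ⌊(39·41)/206⌋ = ⌊1640/206⌋ − ⌊1599/206⌋ = 7 − 7 = 0
n=40: ⌊(41·41)/206⌋ − ⌊(40·41)/206⌋ = ⌊1681/206⌋ − ⌊1640/206⌋ = 8 − 7 = 1
n=41: ⌊(42·41)/206⌋ − ⌊(41·41)/206⌋ = ⌊1722/206⌋ − ⌊1681/206⌋ = 8 − 8 = 0
n=42: ⌊(43·41)/206⌋ − ⌊(42·41)/206⌋ = ⌊1763/206⌋ − ⌊1722/206⌋ = 8 − 8 = 0
n=43: ⌊(44·41)/206⌋ − ⌊(43·41)/206⌋ = ⌊1804/206⌋ − ⌊1763/206⌋ = 8 − 8 = 0
n=44: ⌊(45·41)/206⌋ − ⌊(44·41)/206⌋ = ⌊1845/206⌋ − ⌊1804/206⌋ = 8 − 8 = 0
n=45: ⌊(46·41)/206⌋ − ⌊(45·41)/206⌋ = ⌊1886/206⌋ − ⌊1845/206⌋ = 9 − 8 = 1
n=46: ⌊(47·41)/206⌋ − ⌊(46·41)/206⌋ = ⌊1927/206⌋ − ⌊1886/206⌋ = 9 − 9 = 0
n=47: ⌊(48·41)/206⌋ − ⌊(47·41)/206⌋ = ⌊1968/206⌋ − ⌊1927/206⌋ = 9 − 9 = 0

000001000010000100001000010000100001000010000100
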